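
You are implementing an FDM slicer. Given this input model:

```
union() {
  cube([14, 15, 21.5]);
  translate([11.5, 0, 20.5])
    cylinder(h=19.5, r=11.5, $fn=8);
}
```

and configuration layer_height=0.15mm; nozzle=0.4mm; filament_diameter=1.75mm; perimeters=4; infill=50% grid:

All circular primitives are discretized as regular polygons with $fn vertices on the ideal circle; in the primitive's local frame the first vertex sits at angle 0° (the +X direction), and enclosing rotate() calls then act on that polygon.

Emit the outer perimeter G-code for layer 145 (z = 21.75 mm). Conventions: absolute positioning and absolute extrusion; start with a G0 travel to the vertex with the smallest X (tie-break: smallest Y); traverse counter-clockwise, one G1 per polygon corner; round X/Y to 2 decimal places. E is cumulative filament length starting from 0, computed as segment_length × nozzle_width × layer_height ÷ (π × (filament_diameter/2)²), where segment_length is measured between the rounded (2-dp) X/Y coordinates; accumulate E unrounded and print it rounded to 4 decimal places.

G0 X0.00 Y0.00 Z21.75
G1 X3.37 Y-8.13 E0.2195
G1 X11.50 Y-11.50 E0.4391
G1 X19.63 Y-8.13 E0.6586
G1 X23.00 Y0.00 E0.8781
G1 X19.63 Y8.13 E1.0977
G1 X11.50 Y11.50 E1.3172
G1 X3.37 Y8.13 E1.5368
G1 X0.00 Y0.00 E1.7563

At z = 21.75 mm: the cube does not reach this height (z outside [0, 21.5]); the r=11.5 cylinder at (11.5, 0) gives a regular 8-gon of circumradius 11.5 (constant along its height); Combining (union): only the r=11.5 cylinder at (11.5, 0) is present, so the union is just that shape — 1 connected region. The outline is a single polygon with 8 vertices. Extrusion per mm of travel: 0.4 × 0.15 / (π × 0.875²) = 0.024945. Accumulating E over each segment gives final E = 1.7563.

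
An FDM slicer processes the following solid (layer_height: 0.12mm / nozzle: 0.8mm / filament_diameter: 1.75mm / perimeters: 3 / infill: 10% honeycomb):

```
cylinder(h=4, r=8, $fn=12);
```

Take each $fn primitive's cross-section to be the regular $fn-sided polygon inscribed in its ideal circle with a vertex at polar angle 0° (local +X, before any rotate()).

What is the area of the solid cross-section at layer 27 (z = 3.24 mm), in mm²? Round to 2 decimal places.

192.00 mm²

At z = 3.24 mm: the cylinder: section is a regular 12-gon, circumradius r=8 (area = (12/2)·8.000²·sin(360°/12) = 192.00 mm²). Overall, the cross-section is a single solid region. Net area = 192.00 mm².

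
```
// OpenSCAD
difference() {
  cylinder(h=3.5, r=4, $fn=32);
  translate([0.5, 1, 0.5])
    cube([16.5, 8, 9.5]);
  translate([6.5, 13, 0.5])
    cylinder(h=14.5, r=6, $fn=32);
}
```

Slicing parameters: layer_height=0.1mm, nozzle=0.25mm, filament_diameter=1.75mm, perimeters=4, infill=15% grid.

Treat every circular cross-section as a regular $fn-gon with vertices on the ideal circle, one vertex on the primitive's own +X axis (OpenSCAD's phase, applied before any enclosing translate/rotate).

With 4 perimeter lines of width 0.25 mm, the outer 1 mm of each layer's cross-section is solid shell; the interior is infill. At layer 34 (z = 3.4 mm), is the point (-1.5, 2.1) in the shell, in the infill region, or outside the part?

At z = 3.4 mm: the r=4 cylinder contributes a regular 32-gon of circumradius 4; the cube at (0.5, 1) is present — its section is the full 16.5×8 rectangle; the r=6 cylinder at (6.5, 13) contributes a regular 32-gon of circumradius 6; Subtracting the remaining from the first: starting from the r=4 cylinder, the 16.5×8 cube at (0.5, 1) partially overlaps it — only the 7.05 mm² overlap (of its 132.00 mm²) is removed, clipping the outline; the r=6 cylinder at (6.5, 13) misses the remaining region (no effect) — 1 connected region. Overall, the cross-section is a single solid region. The nearest boundary edge runs (-2.83, 2.83)→(-2.22, 3.33); distance from the point to it = 1.41 mm. The point is inside the cross-section and 1.41 mm from the nearest boundary — more than the 1 mm shell width (4 × 0.25), so it's in the infill interior.

infill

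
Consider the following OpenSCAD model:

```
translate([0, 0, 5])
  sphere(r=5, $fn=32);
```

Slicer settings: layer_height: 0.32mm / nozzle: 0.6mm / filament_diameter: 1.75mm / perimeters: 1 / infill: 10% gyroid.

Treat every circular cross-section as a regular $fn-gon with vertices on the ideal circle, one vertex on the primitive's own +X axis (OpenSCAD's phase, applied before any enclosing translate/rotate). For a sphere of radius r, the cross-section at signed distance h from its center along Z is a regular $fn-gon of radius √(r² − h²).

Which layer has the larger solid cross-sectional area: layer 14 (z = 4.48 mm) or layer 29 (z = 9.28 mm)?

layer 14 (z = 4.48 mm)

Layer 14 (z = 4.48): the r=5 sphere contributes a regular 32-gon of circumradius √(5²−0.52²) = 4.973 (area = (32/2)·4.973²·sin(360°/32) = 77.19 mm²). So its area = 77.19 mm². Layer 29 (z = 9.28): the sphere: section is a regular 32-gon, circumradius = √(r²−h²) = √(5²−4.28²) = 2.585 (area = (32/2)·2.585²·sin(360°/32) = 20.86 mm²). So its area = 20.86 mm². Layer 14 is larger (77.19 vs 20.86 mm²).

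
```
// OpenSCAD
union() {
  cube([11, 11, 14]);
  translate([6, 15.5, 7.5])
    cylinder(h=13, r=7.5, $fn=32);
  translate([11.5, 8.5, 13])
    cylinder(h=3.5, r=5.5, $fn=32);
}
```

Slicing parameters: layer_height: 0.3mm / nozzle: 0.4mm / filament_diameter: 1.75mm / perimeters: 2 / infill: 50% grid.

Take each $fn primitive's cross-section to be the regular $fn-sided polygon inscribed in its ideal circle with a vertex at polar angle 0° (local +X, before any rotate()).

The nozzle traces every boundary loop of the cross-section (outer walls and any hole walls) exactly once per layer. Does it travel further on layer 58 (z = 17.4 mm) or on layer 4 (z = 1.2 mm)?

layer 58 (z = 17.4 mm)

Layer 58 (z = 17.4): the cube is not intersected at this z (z outside [0, 14]); the r=7.5 cylinder at (6, 15.5) contributes a regular 32-gon of circumradius 7.5 (perimeter = 2·32·7.500·sin(180°/32) = 47.05 mm); the cylinder at (11.5, 8.5) is absent (z outside [13, 16.5]); Combining (union): only the r=7.5 cylinder at (6, 15.5) is present, so the union is just that shape — boundary = 47.05 mm. So its perimeter = 47.05 mm. Layer 4 (z = 1.2): the cube is present — its section is the full 11×11 rectangle (perimeter 44.00 mm); the cylinder at (6, 15.5) is not intersected at this z (z outside [7.5, 20.5]); the cylinder at (11.5, 8.5) is absent (z outside [13, 16.5]); Taking the union: only the 11×11 cube is present, so the union is just that shape — boundary = 44.00 mm. So its perimeter = 44.00 mm. Layer 58 is larger (47.05 vs 44.00 mm).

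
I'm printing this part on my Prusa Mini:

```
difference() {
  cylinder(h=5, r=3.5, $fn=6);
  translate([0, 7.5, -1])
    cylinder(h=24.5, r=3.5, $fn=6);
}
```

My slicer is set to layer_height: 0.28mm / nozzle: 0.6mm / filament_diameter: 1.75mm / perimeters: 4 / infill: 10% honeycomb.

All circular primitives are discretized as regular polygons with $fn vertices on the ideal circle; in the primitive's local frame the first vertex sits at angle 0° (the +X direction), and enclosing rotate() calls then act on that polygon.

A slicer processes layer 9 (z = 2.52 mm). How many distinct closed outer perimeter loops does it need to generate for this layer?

At z = 2.52 mm: the cylinder: section is a regular 6-gon, circumradius r=3.5; the r=3.5 cylinder at (0, 7.5) gives a regular 6-gon of circumradius 3.5 (constant along its height); Subtracting the remaining from the first: starting from the r=3.5 cylinder, the r=3.5 cylinder at (0, 7.5) misses the remaining region (no effect) — 1 connected region. The result has 1 disconnected region.

1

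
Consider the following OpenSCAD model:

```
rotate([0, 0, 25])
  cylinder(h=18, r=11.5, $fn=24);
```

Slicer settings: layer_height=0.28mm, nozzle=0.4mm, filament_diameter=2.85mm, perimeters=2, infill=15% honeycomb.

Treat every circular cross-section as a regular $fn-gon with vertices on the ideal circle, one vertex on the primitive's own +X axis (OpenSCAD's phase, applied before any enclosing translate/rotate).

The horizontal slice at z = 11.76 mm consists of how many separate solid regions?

1

At z = 11.76 mm: the r=11.5 cylinder contributes a regular 24-gon of circumradius 11.5; (rotated 25° about Z; rotation is an isometry so areas/perimeters/island counts are preserved). The result has 1 disconnected region.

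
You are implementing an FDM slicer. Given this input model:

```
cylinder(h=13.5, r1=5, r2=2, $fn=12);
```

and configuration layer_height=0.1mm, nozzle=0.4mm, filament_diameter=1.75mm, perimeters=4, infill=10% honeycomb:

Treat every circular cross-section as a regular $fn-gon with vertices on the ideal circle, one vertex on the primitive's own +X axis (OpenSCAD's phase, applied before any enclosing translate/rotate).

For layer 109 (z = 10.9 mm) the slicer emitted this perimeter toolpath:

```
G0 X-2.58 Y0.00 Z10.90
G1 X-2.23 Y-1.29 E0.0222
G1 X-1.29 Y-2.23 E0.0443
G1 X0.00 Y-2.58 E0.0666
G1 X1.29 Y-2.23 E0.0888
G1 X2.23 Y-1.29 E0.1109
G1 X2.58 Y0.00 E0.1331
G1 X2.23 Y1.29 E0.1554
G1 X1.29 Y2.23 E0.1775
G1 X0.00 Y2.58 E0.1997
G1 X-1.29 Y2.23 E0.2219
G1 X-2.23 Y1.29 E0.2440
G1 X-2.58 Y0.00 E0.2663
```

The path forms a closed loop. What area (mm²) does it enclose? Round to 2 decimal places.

Apply the shoelace formula to the sequence of (X, Y) vertices; enclosed area = 19.93 mm².

19.93 mm²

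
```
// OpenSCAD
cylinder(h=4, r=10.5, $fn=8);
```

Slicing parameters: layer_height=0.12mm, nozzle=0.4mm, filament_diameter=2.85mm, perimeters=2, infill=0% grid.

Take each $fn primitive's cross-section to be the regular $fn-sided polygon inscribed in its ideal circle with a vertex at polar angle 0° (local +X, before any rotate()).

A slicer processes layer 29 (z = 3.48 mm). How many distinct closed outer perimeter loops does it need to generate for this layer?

1

At z = 3.48 mm: the r=10.5 cylinder gives a regular 8-gon of circumradius 10.5 (constant along its height). The result has 1 disconnected region.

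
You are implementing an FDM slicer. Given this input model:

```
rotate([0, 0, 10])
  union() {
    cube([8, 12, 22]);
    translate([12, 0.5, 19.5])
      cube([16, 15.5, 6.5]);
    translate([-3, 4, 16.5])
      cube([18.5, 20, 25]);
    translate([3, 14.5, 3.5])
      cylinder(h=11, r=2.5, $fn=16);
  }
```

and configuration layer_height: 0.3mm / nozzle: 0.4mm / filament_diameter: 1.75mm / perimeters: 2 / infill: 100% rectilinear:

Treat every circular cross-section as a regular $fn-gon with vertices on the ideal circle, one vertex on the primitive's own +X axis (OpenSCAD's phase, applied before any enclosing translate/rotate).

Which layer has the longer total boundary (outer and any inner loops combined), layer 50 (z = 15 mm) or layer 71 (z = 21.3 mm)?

layer 71 (z = 21.3 mm)

Layer 50 (z = 15): the 8×12 cube contributes its full rectangle (perimeter 40.00 mm); the cube at (12, 0.5) is not intersected at this z (z outside [19.5, 26]); the cube at (-3, 4) is not intersected at this z (z outside [16.5, 41.5]); the cylinder at (3, 14.5) is absent (z outside [3.5, 14.5]); Merging all regions: only the 8×12 cube is present, so the union is just that shape — boundary = 40.00 mm; (rotated 10° about Z; rotation is an isometry so areas/perimeters/island counts are preserved). So its perimeter = 40.00 mm. Layer 71 (z = 21.3): the cube is present — its section is the full 8×12 rectangle (perimeter 40.00 mm); the cube at (12, 0.5) is present — its section is the full 16×15.5 rectangle (perimeter 63.00 mm); the 18.5×20 cube at (-3, 4) contributes its full rectangle (perimeter 77.00 mm); the cylinder at (3, 14.5) is not intersected at this z (z outside [3.5, 14.5]); Merging all regions: the regions partially overlap (shared area 106.00 mm²), so the edge portions inside another operand are dropped and the merged outline is re-measured after clipping — boundary = 117.00 mm; (whole slice rotated 10° about Z — lengths, areas and connectivity unchanged). So its perimeter = 117.00 mm. Layer 71 is larger (117.00 vs 40.00 mm).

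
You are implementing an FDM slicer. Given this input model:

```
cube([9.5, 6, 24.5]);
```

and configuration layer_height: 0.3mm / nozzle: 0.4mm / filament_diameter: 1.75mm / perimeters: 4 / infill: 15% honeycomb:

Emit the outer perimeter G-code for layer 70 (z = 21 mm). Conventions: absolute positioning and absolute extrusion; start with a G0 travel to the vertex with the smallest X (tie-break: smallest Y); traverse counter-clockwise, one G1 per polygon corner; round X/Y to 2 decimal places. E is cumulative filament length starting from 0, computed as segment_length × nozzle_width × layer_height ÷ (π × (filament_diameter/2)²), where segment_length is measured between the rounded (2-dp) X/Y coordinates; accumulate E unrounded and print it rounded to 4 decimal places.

At z = 21 mm: the cube is present — its section is the full 9.5×6 rectangle. The outline is a single polygon with 4 vertices. Extrusion per mm of travel: 0.4 × 0.3 / (π × 0.875²) = 0.049890. Accumulating E over each segment gives final E = 1.5466.

G0 X0.00 Y0.00 Z21.00
G1 X9.50 Y0.00 E0.4740
G1 X9.50 Y6.00 E0.7733
G1 X0.00 Y6.00 E1.2473
G1 X0.00 Y0.00 E1.5466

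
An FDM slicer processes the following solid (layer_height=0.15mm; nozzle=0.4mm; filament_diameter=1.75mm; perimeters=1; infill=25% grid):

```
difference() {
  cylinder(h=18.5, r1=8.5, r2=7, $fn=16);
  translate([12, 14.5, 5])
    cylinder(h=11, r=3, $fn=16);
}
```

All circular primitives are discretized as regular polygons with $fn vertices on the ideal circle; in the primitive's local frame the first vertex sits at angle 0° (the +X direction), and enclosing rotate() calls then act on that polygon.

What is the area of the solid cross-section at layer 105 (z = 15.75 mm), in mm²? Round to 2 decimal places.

At z = 15.75 mm: the cone (r1=8.5→r2=7) has section circumradius 7.223 here — a regular 16-gon (area = (16/2)·7.223²·sin(360°/16) = 159.72 mm²); the r=3 cylinder at (12, 14.5) contributes a regular 16-gon of circumradius 3 (area = (16/2)·3.000²·sin(360°/16) = 27.55 mm²); Subtracting the remaining from the first: starting from the cone (159.72 mm²), the r=3 cylinder at (12, 14.5) misses the remaining region (no effect) — area = 159.72 mm². Overall, the cross-section is a single solid region. Net area = 159.72 mm².

159.72 mm²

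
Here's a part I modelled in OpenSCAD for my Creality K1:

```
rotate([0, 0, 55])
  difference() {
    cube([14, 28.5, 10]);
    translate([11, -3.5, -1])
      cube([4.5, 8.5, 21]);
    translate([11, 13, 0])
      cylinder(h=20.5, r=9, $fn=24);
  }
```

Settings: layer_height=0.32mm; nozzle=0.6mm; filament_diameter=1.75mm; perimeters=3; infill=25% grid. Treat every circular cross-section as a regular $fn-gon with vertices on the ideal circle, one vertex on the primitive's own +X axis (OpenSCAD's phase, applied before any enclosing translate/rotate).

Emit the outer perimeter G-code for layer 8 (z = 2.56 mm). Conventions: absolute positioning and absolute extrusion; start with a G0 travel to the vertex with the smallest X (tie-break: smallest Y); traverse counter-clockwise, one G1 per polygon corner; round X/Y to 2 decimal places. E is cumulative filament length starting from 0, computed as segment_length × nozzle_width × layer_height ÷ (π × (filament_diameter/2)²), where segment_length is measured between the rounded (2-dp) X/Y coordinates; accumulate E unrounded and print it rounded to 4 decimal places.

G0 X-23.35 Y16.35 Z2.56
G1 X0.00 Y0.00 E2.2754
G1 X6.31 Y9.01 E3.1535
G1 X3.03 Y11.30 E3.4728
G1 X1.45 Y9.57 E3.6598
G1 X-0.54 Y8.31 E3.8478
G1 X-2.78 Y7.60 E4.0354
G1 X-5.12 Y7.50 E4.2224
G1 X-7.42 Y8.01 E4.4104
G1 X-9.50 Y9.09 E4.5975
G1 X-11.23 Y10.68 E4.7851
G1 X-12.50 Y12.66 E4.9728
G1 X-13.20 Y14.90 E5.1602
G1 X-13.31 Y17.25 E5.3479
G1 X-12.80 Y19.55 E5.5360
G1 X-11.71 Y21.63 E5.7235
G1 X-10.12 Y23.36 E5.9110
G1 X-9.51 Y23.75 E5.9688
G1 X-15.32 Y27.82 E6.5351
G1 X-23.35 Y16.35 E7.6527

At z = 2.56 mm: the cube (footprint 14×28.5) is included at this height; the 4.5×8.5 cube at (11, -3.5) contributes its full rectangle; the cylinder at (11, 13): section is a regular 24-gon, circumradius r=9; After the difference (first − rest): starting from the 14×28.5 cube, the 4.5×8.5 cube at (11, -3.5) partially overlaps it — only the 15.00 mm² overlap (of its 38.25 mm²) is removed, clipping the outline; the r=9 cylinder at (11, 13) partially overlaps it — only the 176.13 mm² overlap (of its 251.57 mm²) is removed, clipping the outline — 1 connected region; (whole slice rotated 55° about Z — lengths, areas and connectivity unchanged). The outline is a single polygon with 19 vertices. Extrusion per mm of travel: 0.6 × 0.32 / (π × 0.875²) = 0.079824. Accumulating E over each segment gives final E = 7.6527.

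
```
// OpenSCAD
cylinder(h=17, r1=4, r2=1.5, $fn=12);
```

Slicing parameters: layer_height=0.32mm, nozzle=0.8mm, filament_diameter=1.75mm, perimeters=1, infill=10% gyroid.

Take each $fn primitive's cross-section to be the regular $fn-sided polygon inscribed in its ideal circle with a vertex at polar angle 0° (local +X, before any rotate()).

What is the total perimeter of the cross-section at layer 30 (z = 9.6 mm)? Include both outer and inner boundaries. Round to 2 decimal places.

At z = 9.6 mm: the cone: at t=0.565 of its height the radius interpolates to r₁+(r₂−r₁)t = 2.588, giving a regular 12-gon of that circumradius (perimeter = 2·12·2.588·sin(180°/12) = 16.08 mm). Overall, the cross-section is a single solid region. Total boundary length (outer) = 16.08 mm.

16.08 mm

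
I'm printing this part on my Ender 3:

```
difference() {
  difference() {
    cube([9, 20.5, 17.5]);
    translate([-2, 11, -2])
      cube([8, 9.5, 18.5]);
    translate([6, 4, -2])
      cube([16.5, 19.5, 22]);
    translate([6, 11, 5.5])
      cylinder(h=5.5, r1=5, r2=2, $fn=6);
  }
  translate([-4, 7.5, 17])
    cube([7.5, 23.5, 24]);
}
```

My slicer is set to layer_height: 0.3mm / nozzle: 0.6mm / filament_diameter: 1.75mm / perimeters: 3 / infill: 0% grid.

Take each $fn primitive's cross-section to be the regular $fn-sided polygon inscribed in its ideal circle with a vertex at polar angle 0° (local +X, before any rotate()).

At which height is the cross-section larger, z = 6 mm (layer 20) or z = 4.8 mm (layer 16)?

Layer 20 (z = 6): the 9×20.5 cube contributes its full rectangle (area 184.50 mm²); the 8×9.5 cube at (-2, 11) contributes its full rectangle (area 76.00 mm²); the 16.5×19.5 cube at (6, 4) contributes its full rectangle (area 321.75 mm²); the cone at (6, 11) (r1=5→r2=2) has section circumradius 4.727 here — a regular 6-gon (area = (6/2)·4.727²·sin(360°/6) = 58.06 mm²); After the difference (first − rest): starting from the 9×20.5 cube (184.50 mm²), the 8×9.5 cube at (-2, 11) partially overlaps it — only the 57.00 mm² overlap (of its 76.00 mm²) is removed, clipping the outline; the 16.5×19.5 cube at (6, 4) partially overlaps it — only the 49.50 mm² overlap (of its 321.75 mm²) is removed, clipping the outline; the cone at (6, 11) partially overlaps it — only the 14.51 mm² overlap (of its 58.06 mm²) is removed, clipping the outline — area = 63.49 mm²; the cube at (-4, 7.5) is not intersected at this z (z outside [17, 41]); After the difference (first − rest): none of the subtracted shapes is present at this height, so that combined region is unchanged — area = 63.49 mm². So its area = 63.49 mm². Layer 16 (z = 4.8): the cube is present — its section is the full 9×20.5 rectangle (area 184.50 mm²); the 8×9.5 cube at (-2, 11) contributes its full rectangle (area 76.00 mm²); the 16.5×19.5 cube at (6, 4) contributes its full rectangle (area 321.75 mm²); the cone at (6, 11) is not intersected at this z (z outside [5.5, 11]); Subtracting the remaining from the first: starting from the 9×20.5 cube (184.50 mm²), the 8×9.5 cube at (-2, 11) partially overlaps it — only the 57.00 mm² overlap (of its 76.00 mm²) is removed, clipping the outline; the 16.5×19.5 cube at (6, 4) partially overlaps it — only the 49.50 mm² overlap (of its 321.75 mm²) is removed, clipping the outline — area = 78.00 mm²; the cube at (-4, 7.5) is absent (z outside [17, 41]); Taking the first minus the rest: none of the subtracted shapes is present at this height, so that combined region is unchanged — area = 78.00 mm². So its area = 78.00 mm². Layer 16 is larger (78.00 vs 63.49 mm²).

layer 16 (z = 4.8 mm)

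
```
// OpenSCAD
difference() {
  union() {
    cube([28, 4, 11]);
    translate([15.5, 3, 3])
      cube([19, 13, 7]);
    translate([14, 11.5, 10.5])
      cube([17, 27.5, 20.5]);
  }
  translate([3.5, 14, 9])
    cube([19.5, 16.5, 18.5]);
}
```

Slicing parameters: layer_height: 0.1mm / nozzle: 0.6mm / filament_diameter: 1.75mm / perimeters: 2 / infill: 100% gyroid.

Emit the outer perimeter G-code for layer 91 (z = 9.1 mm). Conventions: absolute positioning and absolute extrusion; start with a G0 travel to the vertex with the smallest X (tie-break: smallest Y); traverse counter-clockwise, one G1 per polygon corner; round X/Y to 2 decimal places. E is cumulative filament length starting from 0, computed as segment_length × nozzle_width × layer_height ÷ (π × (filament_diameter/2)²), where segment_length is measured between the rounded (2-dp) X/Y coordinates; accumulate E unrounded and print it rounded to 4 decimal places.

At z = 9.1 mm: the 28×4 cube contributes its full rectangle; the 19×13 cube at (15.5, 3) contributes its full rectangle; the cube at (14, 11.5) does not reach this height (z outside [10.5, 31]); Merging all regions: the regions partially overlap (shared area 12.50 mm²), so overlapping operands fuse into one piece — 1 connected region; the cube at (3.5, 14) is present — its section is the full 19.5×16.5 rectangle; Subtracting the remaining from the first: starting from that combined region, the 19.5×16.5 cube at (3.5, 14) partially overlaps it — only the 15.00 mm² overlap (of its 321.75 mm²) is removed, clipping the outline — 1 connected region. The outline is a single polygon with 10 vertices. Extrusion per mm of travel: 0.6 × 0.1 / (π × 0.875²) = 0.024945. Accumulating E over each segment gives final E = 2.5195.

G0 X0.00 Y0.00 Z9.10
G1 X28.00 Y0.00 E0.6985
G1 X28.00 Y3.00 E0.7733
G1 X34.50 Y3.00 E0.9354
G1 X34.50 Y16.00 E1.2597
G1 X23.00 Y16.00 E1.5466
G1 X23.00 Y14.00 E1.5965
G1 X15.50 Y14.00 E1.7836
G1 X15.50 Y4.00 E2.0330
G1 X0.00 Y4.00 E2.4197
G1 X0.00 Y0.00 E2.5195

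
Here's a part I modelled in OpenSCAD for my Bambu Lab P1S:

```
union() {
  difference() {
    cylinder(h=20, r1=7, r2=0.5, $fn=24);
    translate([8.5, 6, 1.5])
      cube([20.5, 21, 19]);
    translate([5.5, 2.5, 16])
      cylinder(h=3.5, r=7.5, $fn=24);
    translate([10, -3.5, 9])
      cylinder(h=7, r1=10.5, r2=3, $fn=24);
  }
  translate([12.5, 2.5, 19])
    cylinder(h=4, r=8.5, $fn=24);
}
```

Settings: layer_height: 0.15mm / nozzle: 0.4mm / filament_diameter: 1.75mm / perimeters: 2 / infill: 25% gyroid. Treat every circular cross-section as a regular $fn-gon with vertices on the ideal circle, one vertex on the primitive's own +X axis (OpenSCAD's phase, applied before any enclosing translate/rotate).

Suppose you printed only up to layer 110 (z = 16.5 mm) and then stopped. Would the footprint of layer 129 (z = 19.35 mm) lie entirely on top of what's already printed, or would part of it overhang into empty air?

Compare the two slices. At z = 16.5: the cone contributes a regular 24-gon of circumradius 1.638 (interpolated between r1=7 and r2=0.5 at t=0.825) (area = (24/2)·1.638²·sin(360°/24) = 8.33 mm²); the 20.5×21 cube at (8.5, 6) contributes its full rectangle (area 430.50 mm²); the r=7.5 cylinder at (5.5, 2.5) gives a regular 24-gon of circumradius 7.5 (constant along its height) (area = (24/2)·7.500²·sin(360°/24) = 174.70 mm²); the cone at (10, -3.5) is not intersected at this z (z outside [9, 16]); Taking the first minus the rest: starting from the cone (8.33 mm²), the 20.5×21 cube at (8.5, 6) misses the remaining region (no effect); the r=7.5 cylinder at (5.5, 2.5) partially overlaps it — only the 8.07 mm² overlap (of its 174.70 mm²) is removed, clipping the outline — area = 0.26 mm²; the cylinder at (12.5, 2.5) is not intersected at this z (z outside [19, 23]); Combining (union): only that combined region is present, so the union is just that shape — area = 0.26 mm². At z = 19.35: the cone (r1=7→r2=0.5) has section circumradius 0.711 here — a regular 24-gon (area = (24/2)·0.711²·sin(360°/24) = 1.57 mm²); the cube at (8.5, 6) (footprint 20.5×21) is included at this height (area 430.50 mm²); the r=7.5 cylinder at (5.5, 2.5) gives a regular 24-gon of circumradius 7.5 (constant along its height) (area = (24/2)·7.500²·sin(360°/24) = 174.70 mm²); the cone at (10, -3.5) does not reach this height (z outside [9, 16]); Taking the first minus the rest: starting from the cone (1.57 mm²), the 20.5×21 cube at (8.5, 6) misses the remaining region (no effect); the r=7.5 cylinder at (5.5, 2.5) covers all of what remains (removes everything) — nothing remains; the cylinder at (12.5, 2.5): section is a regular 24-gon, circumradius r=8.5 (area = (24/2)·8.500²·sin(360°/24) = 224.40 mm²); Merging all regions: only the r=8.5 cylinder at (12.5, 2.5) is present, so the union is just that shape — area = 224.40 mm². Checking containment: at z = 19.35 the cross-section extends beyond the z = 16.5 cross-section by about 224.40 mm².

part overhangs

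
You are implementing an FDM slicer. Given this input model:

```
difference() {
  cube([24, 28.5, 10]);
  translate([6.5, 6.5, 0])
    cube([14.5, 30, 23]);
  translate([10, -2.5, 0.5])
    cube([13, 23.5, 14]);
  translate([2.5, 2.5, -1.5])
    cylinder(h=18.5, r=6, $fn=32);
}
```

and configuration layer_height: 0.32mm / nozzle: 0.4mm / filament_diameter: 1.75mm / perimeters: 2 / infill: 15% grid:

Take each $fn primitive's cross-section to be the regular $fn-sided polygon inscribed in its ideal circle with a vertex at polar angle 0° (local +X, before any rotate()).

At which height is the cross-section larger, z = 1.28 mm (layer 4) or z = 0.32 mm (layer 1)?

layer 1 (z = 0.32 mm)

Layer 4 (z = 1.28): the cube (footprint 24×28.5) is included at this height (area 684.00 mm²); the 14.5×30 cube at (6.5, 6.5) contributes its full rectangle (area 435.00 mm²); the cube at (10, -2.5) (footprint 13×23.5) is included at this height (area 305.50 mm²); the r=6 cylinder at (2.5, 2.5) contributes a regular 32-gon of circumradius 6 (area = (32/2)·6.000²·sin(360°/32) = 112.37 mm²); After the difference (first − rest): starting from the 24×28.5 cube (684.00 mm²), the 14.5×30 cube at (6.5, 6.5) partially overlaps it — only the 319.00 mm² overlap (of its 435.00 mm²) is removed, clipping the outline; the 13×23.5 cube at (10, -2.5) partially overlaps it — only the 113.50 mm² overlap (of its 305.50 mm²) is removed, clipping the outline; the r=6 cylinder at (2.5, 2.5) partially overlaps it — only the 63.25 mm² overlap (of its 112.37 mm²) is removed, clipping the outline — area = 188.25 mm². So its area = 188.25 mm². Layer 1 (z = 0.32): the cube is present — its section is the full 24×28.5 rectangle (area 684.00 mm²); the cube at (6.5, 6.5) is present — its section is the full 14.5×30 rectangle (area 435.00 mm²); the cube at (10, -2.5) does not reach this height (z outside [0.5, 14.5]); the r=6 cylinder at (2.5, 2.5) contributes a regular 32-gon of circumradius 6 (area = (32/2)·6.000²·sin(360°/32) = 112.37 mm²); Subtracting the remaining from the first: starting from the 24×28.5 cube (684.00 mm²), the 14.5×30 cube at (6.5, 6.5) partially overlaps it — only the 319.00 mm² overlap (of its 435.00 mm²) is removed, clipping the outline; the r=6 cylinder at (2.5, 2.5) partially overlaps it — only the 63.25 mm² overlap (of its 112.37 mm²) is removed, clipping the outline — area = 301.75 mm². So its area = 301.75 mm². Layer 1 is larger (301.75 vs 188.25 mm²).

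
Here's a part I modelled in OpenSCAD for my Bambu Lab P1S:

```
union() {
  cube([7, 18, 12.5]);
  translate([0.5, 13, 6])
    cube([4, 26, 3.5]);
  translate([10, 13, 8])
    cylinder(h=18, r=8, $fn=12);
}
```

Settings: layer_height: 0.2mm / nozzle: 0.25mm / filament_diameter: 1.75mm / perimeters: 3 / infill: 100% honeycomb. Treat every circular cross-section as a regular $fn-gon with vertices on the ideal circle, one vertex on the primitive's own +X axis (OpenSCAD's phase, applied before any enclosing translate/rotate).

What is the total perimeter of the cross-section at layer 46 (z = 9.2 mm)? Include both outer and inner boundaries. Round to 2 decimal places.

At z = 9.2 mm: the 7×18 cube contributes its full rectangle (perimeter 50.00 mm); the cube at (0.5, 13) is present — its section is the full 4×26 rectangle (perimeter 60.00 mm); the r=8 cylinder at (10, 13) contributes a regular 12-gon of circumradius 8 (perimeter = 2·12·8.000·sin(180°/12) = 49.69 mm); Combining (union): the regions partially overlap (shared area 66.58 mm²), so the edge portions inside another operand are dropped and the merged outline is re-measured after clipping — boundary = 111.09 mm. Overall, the cross-section is a single solid region. Total boundary length (outer) = 111.09 mm.

111.09 mm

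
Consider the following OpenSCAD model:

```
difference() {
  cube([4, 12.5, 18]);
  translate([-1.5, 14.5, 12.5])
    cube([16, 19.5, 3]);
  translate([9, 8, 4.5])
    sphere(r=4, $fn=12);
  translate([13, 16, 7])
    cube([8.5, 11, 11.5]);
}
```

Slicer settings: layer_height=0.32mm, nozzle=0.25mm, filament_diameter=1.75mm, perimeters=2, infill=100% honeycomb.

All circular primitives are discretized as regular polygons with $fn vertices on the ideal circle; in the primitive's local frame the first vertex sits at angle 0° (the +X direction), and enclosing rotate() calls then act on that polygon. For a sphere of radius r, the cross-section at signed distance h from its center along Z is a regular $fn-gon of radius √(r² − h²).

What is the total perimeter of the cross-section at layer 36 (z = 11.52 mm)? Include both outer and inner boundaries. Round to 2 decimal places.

33.00 mm

At z = 11.52 mm: the 4×12.5 cube contributes its full rectangle (perimeter 33.00 mm); the cube at (-1.5, 14.5) does not reach this height (z outside [12.5, 15.5]); the sphere at (9, 8) does not reach this height (|z−center|=7.020 > r=4); the cube at (13, 16) is present — its section is the full 8.5×11 rectangle (perimeter 39.00 mm); Taking the first minus the rest: starting from the 4×12.5 cube, the 8.5×11 cube at (13, 16) misses the remaining region (no effect) — boundary = 33.00 mm. Overall, the cross-section is a single solid region. Total boundary length (outer) = 33.00 mm.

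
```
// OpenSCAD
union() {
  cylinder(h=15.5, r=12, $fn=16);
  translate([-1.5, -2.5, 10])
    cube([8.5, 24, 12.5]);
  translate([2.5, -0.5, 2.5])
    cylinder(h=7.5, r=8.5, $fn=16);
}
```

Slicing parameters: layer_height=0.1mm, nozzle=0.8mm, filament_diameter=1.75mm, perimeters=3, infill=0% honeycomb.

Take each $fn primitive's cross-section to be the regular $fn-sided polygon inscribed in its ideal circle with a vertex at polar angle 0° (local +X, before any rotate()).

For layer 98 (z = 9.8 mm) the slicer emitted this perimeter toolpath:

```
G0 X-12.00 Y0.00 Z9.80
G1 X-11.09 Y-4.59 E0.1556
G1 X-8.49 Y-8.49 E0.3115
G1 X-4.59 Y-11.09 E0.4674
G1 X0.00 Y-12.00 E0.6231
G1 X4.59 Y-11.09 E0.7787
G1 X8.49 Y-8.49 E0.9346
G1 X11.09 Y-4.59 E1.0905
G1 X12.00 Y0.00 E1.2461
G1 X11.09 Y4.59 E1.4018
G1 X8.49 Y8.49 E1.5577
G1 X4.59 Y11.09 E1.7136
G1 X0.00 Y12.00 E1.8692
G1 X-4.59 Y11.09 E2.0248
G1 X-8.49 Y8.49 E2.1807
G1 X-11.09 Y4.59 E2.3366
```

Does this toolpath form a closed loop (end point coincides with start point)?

Start point (G0): (-12.00, 0.00). End point (last G1): the path does not return to the start — open.

no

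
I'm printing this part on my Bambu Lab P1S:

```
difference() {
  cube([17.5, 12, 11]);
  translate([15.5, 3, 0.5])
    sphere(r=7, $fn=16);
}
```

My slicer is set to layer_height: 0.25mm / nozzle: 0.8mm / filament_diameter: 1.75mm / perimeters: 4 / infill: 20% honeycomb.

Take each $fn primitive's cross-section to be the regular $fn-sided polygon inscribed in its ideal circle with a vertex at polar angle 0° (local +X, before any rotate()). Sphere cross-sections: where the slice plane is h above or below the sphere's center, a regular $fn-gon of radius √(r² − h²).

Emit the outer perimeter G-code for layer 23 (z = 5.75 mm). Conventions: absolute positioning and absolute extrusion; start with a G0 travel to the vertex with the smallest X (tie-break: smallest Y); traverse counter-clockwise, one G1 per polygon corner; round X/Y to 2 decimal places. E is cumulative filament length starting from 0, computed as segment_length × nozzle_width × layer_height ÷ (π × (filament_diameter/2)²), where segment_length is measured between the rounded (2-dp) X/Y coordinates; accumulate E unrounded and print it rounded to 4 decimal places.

G0 X0.00 Y0.00 Z5.75
G1 X12.04 Y0.00 E1.0011
G1 X11.22 Y1.23 E1.1240
G1 X10.87 Y3.00 E1.2741
G1 X11.22 Y4.77 E1.4241
G1 X12.23 Y6.27 E1.5745
G1 X13.73 Y7.28 E1.7248
G1 X15.50 Y7.63 E1.8749
G1 X17.27 Y7.28 E2.0249
G1 X17.50 Y7.13 E2.0477
G1 X17.50 Y12.00 E2.4527
G1 X0.00 Y12.00 E3.9078
G1 X0.00 Y0.00 E4.9056

At z = 5.75 mm: the cube (footprint 17.5×12) is included at this height; the r=7 sphere at (15.5, 3) contributes a regular 16-gon of circumradius √(7²−5.25²) = 4.630; Taking the first minus the rest: starting from the 17.5×12 cube, the r=7 sphere at (15.5, 3) partially overlaps it — only the 43.90 mm² overlap (of its 65.63 mm²) is removed, clipping the outline — 1 connected region. The outline is a single polygon with 12 vertices. Extrusion per mm of travel: 0.8 × 0.25 / (π × 0.875²) = 0.083150. Accumulating E over each segment gives final E = 4.9056.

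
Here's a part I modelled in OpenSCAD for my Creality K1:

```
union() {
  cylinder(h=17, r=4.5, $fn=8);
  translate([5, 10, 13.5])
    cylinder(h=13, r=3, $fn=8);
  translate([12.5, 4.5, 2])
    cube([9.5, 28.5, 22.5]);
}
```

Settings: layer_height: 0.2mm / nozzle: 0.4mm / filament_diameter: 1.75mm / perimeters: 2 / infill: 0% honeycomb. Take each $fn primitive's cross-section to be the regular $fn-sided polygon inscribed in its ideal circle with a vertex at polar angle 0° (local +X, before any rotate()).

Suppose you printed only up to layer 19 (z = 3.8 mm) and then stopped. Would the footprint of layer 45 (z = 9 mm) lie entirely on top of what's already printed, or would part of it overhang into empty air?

entirely on top

Compare the two slices. At z = 3.8: the r=4.5 cylinder gives a regular 8-gon of circumradius 4.5 (constant along its height) (area = (8/2)·4.500²·sin(360°/8) = 57.28 mm²); the cylinder at (5, 10) does not reach this height (z outside [13.5, 26.5]); the cube at (12.5, 4.5) (footprint 9.5×28.5) is included at this height (area 270.75 mm²); Combining (union): the 2 present regions are separate (no shared area or edge), so areas and boundary lengths simply add and each stays a separate island — area = 328.03 mm². At z = 9: the cylinder: section is a regular 8-gon, circumradius r=4.5 (area = (8/2)·4.500²·sin(360°/8) = 57.28 mm²); the cylinder at (5, 10) is absent (z outside [13.5, 26.5]); the cube at (12.5, 4.5) (footprint 9.5×28.5) is included at this height (area 270.75 mm²); Taking the union: the 2 present regions are separate (no shared area or edge), so areas and boundary lengths simply add and each stays a separate island — area = 328.03 mm². Checking containment: the cross-section at z = 9 is a subset of the cross-section at z = 3.8.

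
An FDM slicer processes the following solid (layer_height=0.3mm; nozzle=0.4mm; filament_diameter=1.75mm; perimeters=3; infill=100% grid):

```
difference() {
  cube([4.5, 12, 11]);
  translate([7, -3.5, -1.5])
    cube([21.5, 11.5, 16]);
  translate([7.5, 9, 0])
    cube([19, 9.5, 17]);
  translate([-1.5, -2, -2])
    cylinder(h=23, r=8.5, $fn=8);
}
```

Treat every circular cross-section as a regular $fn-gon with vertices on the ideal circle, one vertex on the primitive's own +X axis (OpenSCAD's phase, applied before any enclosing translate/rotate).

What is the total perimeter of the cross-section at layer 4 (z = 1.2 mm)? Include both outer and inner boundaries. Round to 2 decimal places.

At z = 1.2 mm: the cube (footprint 4.5×12) is included at this height (perimeter 33.00 mm); the cube at (7, -3.5) is present — its section is the full 21.5×11.5 rectangle (perimeter 66.00 mm); the cube at (7.5, 9) (footprint 19×9.5) is included at this height (perimeter 57.00 mm); the r=8.5 cylinder at (-1.5, -2) contributes a regular 8-gon of circumradius 8.5 (perimeter = 2·8·8.500·sin(180°/8) = 52.04 mm); After the difference (first − rest): starting from the 4.5×12 cube, the 21.5×11.5 cube at (7, -3.5) misses the remaining region (no effect); the 19×9.5 cube at (7.5, 9) misses the remaining region (no effect); the r=8.5 cylinder at (-1.5, -2) partially overlaps it — only the 22.26 mm² overlap (of its 204.35 mm²) is removed, clipping the outline — boundary = 23.48 mm. Overall, the cross-section is a single solid region. Total boundary length (outer) = 23.48 mm.

23.48 mm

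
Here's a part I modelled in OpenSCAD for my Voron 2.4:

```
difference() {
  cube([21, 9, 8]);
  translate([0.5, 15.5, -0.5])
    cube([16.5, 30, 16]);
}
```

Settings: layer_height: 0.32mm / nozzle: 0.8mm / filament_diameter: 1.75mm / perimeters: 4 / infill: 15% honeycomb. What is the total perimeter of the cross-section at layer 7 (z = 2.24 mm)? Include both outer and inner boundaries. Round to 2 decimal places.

At z = 2.24 mm: the cube (footprint 21×9) is included at this height (perimeter 60.00 mm); the cube at (0.5, 15.5) is present — its section is the full 16.5×30 rectangle (perimeter 93.00 mm); Subtracting the remaining from the first: starting from the 21×9 cube, the 16.5×30 cube at (0.5, 15.5) misses the remaining region (no effect) — boundary = 60.00 mm. Overall, the cross-section is a single solid region. Total boundary length (outer) = 60.00 mm.

60.00 mm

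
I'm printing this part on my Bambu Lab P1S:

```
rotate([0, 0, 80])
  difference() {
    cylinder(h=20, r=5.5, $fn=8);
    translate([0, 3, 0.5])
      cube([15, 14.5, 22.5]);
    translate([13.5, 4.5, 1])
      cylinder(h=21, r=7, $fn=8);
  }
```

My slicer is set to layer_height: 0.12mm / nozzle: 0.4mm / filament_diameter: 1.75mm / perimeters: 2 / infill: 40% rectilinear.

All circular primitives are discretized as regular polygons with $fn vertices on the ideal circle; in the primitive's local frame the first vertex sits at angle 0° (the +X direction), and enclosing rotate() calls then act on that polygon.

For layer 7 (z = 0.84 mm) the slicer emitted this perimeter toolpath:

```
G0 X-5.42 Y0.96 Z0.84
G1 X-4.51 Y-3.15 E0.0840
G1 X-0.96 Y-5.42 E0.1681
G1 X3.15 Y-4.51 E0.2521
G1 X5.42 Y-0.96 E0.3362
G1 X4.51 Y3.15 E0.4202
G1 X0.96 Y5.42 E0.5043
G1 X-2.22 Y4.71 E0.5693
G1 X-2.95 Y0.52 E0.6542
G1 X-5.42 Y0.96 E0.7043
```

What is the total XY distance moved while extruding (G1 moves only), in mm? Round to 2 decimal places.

Sum the Euclidean lengths of each G1 segment: total = 35.29 mm.

35.29 mm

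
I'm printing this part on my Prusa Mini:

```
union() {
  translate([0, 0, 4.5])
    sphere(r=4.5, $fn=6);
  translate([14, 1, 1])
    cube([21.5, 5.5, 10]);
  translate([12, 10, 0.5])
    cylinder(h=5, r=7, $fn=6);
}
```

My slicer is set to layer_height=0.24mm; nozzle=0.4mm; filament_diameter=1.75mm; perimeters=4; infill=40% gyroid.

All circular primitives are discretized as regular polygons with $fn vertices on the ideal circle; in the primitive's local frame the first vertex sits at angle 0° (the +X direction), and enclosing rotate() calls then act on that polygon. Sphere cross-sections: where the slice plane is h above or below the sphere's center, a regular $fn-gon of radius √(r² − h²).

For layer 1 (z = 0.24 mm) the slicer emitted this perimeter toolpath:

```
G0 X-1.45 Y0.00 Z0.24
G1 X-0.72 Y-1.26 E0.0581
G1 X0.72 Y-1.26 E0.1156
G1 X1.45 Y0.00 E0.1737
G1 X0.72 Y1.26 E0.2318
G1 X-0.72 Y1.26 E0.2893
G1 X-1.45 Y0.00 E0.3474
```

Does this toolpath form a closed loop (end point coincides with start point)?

yes

Start point (G0): (-1.45, 0.00). End point (last G1): the path returns to the start — closed.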